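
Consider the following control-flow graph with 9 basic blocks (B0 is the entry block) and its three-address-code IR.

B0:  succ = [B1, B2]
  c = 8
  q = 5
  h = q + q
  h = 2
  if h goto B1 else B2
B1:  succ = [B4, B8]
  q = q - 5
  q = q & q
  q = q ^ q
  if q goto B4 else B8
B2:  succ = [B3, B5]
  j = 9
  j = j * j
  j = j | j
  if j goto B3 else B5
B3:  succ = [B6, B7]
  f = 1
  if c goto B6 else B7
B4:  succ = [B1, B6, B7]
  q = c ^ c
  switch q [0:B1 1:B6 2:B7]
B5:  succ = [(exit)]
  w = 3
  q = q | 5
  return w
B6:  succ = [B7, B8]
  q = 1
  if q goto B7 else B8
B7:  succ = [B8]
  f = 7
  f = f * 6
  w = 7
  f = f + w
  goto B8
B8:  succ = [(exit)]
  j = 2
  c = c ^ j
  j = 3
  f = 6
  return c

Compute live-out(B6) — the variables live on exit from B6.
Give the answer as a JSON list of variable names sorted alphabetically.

Answer: ["c"]

Analysis:
def/use:
  B0 def {c,h,q} use ∅
  B1 def {q} use {q}
  B2 def {j} use ∅
  B3 def {f} use {c}
  B4 def {q} use {c}
  B5 def {q,w} use {q}
  B6 def {q} use ∅
  B7 def {f,w} use ∅
  B8 def {c,f,j} use {c}

Live sets:
  live B0: ∅→{c,q}
  live B1: {c,q}→{c}
  live B2: {c,q}→{c,q}
  live B3: {c}→{c}
  live B4: {c}→{c,q}
  live B5: {q}→∅
  live B6: {c}→{c}
  live B7: {c}→{c}
  live B8: {c}→∅

live-out(B6) = ["c"]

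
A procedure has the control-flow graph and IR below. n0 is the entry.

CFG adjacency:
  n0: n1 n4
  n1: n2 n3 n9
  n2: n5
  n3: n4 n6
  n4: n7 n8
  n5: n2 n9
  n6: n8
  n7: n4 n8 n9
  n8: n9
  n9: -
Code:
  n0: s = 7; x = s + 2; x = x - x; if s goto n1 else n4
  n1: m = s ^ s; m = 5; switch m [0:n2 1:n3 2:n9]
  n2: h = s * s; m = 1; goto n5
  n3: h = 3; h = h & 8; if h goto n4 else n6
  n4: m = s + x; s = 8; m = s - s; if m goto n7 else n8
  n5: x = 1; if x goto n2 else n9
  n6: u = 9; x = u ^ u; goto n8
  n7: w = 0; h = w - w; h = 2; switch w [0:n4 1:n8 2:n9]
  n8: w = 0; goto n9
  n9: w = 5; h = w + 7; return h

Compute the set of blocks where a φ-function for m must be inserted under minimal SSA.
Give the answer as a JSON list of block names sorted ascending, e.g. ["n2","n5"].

idom tree: n1←n0 n2←n1 n3←n1 n4←n0 n5←n2 n6←n3 n7←n4 n8←n0 n9←n0
Join-block Dom:
  n2: preds {n1,n5}: {n0,n1} ∩ {n0,n1,n2,n5} = {n0,n1}; idom=n1
  n4: preds {n0,n3,n7}: {n0} ∩ {n0,n1,n3} ∩ {n0,n4,n7} = {n0}; idom=n0
  n8: preds {n4,n6,n7}: {n0,n4} ∩ {n0,n1,n3,n6} ∩ {n0,n4,n7} = {n0}; idom=n0
  n9: preds {n1,n5,n7,n8}: {n0,n1} ∩ {n0,n1,n2,n5} ∩ {n0,n4,n7} ∩ {n0,n8} = {n0}; idom=n0

DF walk-up:
  n2←n1: walk · to n1
  n2←n5: walk n5→n2 to n1
  n4←n0: walk · to n0
  n4←n3: walk n3→n1 to n0
  n4←n7: walk n7→n4 to n0
  n8←n4: walk n4 to n0
  n8←n6: walk n6→n3→n1 to n0
  n8←n7: walk n7→n4 to n0
  n9←n1: walk n1 to n0
  n9←n5: walk n5→n2→n1 to n0
  n9←n7: walk n7→n4 to n0
  n9←n8: walk n8 to n0
  n0: DF=∅
  n1: DF={n4,n8,n9}
  n2: DF={n2,n9}
  n3: DF={n4,n8}
  n4: DF={n4,n8,n9}
  n5: DF={n2,n9}
  n6: DF={n8}
  n7: DF={n4,n8,n9}
  n8: DF={n9}
  n9: DF=∅

φ for m: defs {n1,n2,n4}
  DF⁺ = {n2,n4,n8,n9}

Answer: ["n2", "n4", "n8", "n9"]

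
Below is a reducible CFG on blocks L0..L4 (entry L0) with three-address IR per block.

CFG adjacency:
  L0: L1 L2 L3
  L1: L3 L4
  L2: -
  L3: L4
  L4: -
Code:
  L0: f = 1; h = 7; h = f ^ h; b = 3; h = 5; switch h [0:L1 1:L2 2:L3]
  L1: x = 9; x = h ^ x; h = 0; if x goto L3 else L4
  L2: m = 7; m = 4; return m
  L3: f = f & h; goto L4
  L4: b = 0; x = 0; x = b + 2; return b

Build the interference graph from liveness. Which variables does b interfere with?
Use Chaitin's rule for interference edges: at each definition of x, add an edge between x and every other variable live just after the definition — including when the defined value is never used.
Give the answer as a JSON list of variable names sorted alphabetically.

Answer: ["f", "x"]

Analysis:
def/use:
  L0: {b,f,h} / ∅
  L1: {h,x} / {h}
  L2: {m} / ∅
  L3: {f} / {f,h}
  L4: {b,x} / ∅

Live sets:
  L0 li=∅ lo={f,h}
  L1 li={f,h} lo={f,h}
  L2 li=∅ lo=∅
  L3 li={f,h} lo=∅
  L4 li=∅ lo=∅

Interference:
  b↔{f,x}
  f↔{b,h,x}
  h↔{f,x}
  m↔∅
  x↔{b,f,h}

N(b) = ["f", "x"]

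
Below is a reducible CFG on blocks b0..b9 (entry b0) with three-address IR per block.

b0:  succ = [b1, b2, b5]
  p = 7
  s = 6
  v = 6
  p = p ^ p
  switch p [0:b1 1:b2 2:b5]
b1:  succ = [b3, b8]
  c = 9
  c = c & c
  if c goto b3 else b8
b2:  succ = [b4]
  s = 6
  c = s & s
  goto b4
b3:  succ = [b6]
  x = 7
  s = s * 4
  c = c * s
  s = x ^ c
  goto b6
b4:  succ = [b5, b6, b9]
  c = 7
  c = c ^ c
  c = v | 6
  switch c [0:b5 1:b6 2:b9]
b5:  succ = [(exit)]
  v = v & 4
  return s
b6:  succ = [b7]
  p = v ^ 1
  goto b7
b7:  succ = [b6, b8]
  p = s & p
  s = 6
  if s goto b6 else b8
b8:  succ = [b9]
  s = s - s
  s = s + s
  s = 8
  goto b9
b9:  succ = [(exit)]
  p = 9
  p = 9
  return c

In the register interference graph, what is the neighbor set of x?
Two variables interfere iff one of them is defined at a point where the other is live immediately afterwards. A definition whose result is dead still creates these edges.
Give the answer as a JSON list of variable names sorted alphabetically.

Per-block:
  b0: def={p,s,v} ue=∅
  b1: def={c} ue=∅
  b2: def={c,s} ue=∅
  b3: def={c,s,x} ue={c,s}
  b4: def={c} ue={v}
  b5: def={v} ue={s,v}
  b6: def={p} ue={v}
  b7: def={p,s} ue={p,s}
  b8: def={s} ue={s}
  b9: def={p} ue={c}

Liveness:
  b0: in=∅ out={s,v}
  b1: in={s,v} out={c,s,v}
  b2: in={v} out={s,v}
  b3: in={c,s,v} out={c,s,v}
  b4: in={s,v} out={c,s,v}
  b5: in={s,v} out=∅
  b6: in={c,s,v} out={c,p,s,v}
  b7: in={c,p,s,v} out={c,s,v}
  b8: in={c,s} out={c}
  b9: in={c} out=∅

Conflict graph:
  c — {p,s,v,x}
  p — {c,s,v}
  s — {c,p,v,x}
  v — {c,p,s,x}
  x — {c,s,v}

N(x) = ["c", "s", "v"]

Answer: ["c", "s", "v"]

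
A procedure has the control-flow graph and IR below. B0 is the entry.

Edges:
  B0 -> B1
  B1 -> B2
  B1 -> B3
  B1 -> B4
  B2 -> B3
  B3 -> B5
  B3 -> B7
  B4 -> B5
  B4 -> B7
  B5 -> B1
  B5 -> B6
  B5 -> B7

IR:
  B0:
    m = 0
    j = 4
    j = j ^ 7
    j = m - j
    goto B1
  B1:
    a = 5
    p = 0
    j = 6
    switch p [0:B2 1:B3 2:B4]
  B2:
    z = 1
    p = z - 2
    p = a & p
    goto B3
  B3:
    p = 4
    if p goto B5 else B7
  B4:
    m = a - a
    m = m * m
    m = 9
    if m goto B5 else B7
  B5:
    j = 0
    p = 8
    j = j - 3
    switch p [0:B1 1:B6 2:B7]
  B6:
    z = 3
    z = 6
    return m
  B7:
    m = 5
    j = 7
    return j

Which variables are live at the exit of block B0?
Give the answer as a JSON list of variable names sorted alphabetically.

Answer: ["m"]

Working:
Per-block:
  B0: def={j,m} ue=∅
  B1: def={a,j,p} ue=∅
  B2: def={p,z} ue={a}
  B3: def={p} ue=∅
  B4: def={m} ue={a}
  B5: def={j,p} ue=∅
  B6: def={z} ue={m}
  B7: def={j,m} ue=∅

Live sets:
  B0 li=∅ lo={m}
  B1 li={m} lo={a,m}
  B2 li={a,m} lo={m}
  B3 li={m} lo={m}
  B4 li={a} lo={m}
  B5 li={m} lo={m}
  B6 li={m} lo=∅
  B7 li=∅ lo=∅

live-out(B0) = ["m"]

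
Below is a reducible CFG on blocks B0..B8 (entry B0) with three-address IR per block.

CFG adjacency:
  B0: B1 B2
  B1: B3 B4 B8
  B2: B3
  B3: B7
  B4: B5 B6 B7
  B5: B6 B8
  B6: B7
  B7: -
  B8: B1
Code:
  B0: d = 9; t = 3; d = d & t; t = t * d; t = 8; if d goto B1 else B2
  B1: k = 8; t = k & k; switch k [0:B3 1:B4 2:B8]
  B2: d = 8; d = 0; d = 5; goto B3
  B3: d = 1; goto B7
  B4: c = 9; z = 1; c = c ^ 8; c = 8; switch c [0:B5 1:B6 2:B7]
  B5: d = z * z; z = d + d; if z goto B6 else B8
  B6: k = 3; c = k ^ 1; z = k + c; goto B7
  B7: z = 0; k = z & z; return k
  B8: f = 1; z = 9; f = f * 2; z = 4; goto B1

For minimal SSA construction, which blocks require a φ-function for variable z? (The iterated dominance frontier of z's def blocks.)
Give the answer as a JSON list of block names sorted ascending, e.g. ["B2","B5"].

idom tree: B1←B0 B2←B0 B3←B0 B4←B1 B5←B4 B6←B4 B7←B0 B8←B1
Dom at joins:
  B1: preds {B0,B8}: {B0} ∩ {B0,B1,B8} = {B0}; idom=B0
  B3: preds {B1,B2}: {B0,B1} ∩ {B0,B2} = {B0}; idom=B0
  B6: preds {B4,B5}: {B0,B1,B4} ∩ {B0,B1,B4,B5} = {B0,B1,B4}; idom=B4
  B7: preds {B3,B4,B6}: {B0,B3} ∩ {B0,B1,B4} ∩ {B0,B1,B4,B6} = {B0}; idom=B0
  B8: preds {B1,B5}: {B0,B1} ∩ {B0,B1,B4,B5} = {B0,B1}; idom=B1

DF derivation:
  B1←B0: walk · to B0
  B1←B8: walk B8→B1 to B0
  B3←B1: walk B1 to B0
  B3←B2: walk B2 to B0
  B6←B4: walk · to B4
  B6←B5: walk B5 to B4
  B7←B3: walk B3 to B0
  B7←B4: walk B4→B1 to B0
  B7←B6: walk B6→B4→B1 to B0
  B8←B1: walk · to B1
  B8←B5: walk B5→B4 to B1
  DF(B0)=∅
  DF(B1)={B1,B3,B7}
  DF(B2)={B3}
  DF(B3)={B7}
  DF(B4)={B7,B8}
  DF(B5)={B6,B8}
  DF(B6)={B7}
  DF(B7)=∅
  DF(B8)={B1}

φ for z: defs {B4,B5,B6,B7,B8}
  DF⁺ = {B1,B3,B6,B7,B8}

Answer: ["B1", "B3", "B6", "B7", "B8"]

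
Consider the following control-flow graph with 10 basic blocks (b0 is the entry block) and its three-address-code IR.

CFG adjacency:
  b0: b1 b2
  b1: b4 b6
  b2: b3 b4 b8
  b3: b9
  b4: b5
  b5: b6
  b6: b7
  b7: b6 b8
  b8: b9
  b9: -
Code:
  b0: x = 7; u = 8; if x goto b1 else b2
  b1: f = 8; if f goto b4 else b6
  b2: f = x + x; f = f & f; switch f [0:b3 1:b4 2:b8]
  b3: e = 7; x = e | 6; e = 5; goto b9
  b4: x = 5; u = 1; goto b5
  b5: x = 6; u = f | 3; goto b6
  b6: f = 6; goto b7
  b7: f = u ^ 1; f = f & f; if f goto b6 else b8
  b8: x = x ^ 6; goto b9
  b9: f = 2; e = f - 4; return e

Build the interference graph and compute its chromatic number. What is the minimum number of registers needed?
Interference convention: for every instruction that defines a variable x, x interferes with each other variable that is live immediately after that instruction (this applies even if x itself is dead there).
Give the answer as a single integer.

Answer: 3

Working:
Block summaries:
  b0 def {u,x} use ∅
  b1 def {f} use ∅
  b2 def {f} use {x}
  b3 def {e,x} use ∅
  b4 def {u,x} use ∅
  b5 def {u,x} use {f}
  b6 def {f} use ∅
  b7 def {f} use {u}
  b8 def {x} use {x}
  b9 def {e,f} use ∅

Liveness:
  b0 li=∅ lo={u,x}
  b1 li={u,x} lo={f,u,x}
  b2 li={x} lo={f,x}
  b3 li=∅ lo=∅
  b4 li={f} lo={f}
  b5 li={f} lo={u,x}
  b6 li={u,x} lo={u,x}
  b7 li={u,x} lo={u,x}
  b8 li={x} lo=∅
  b9 li=∅ lo=∅

Interfere edges:
  e↔∅
  f↔{u,x}
  u↔{f,x}
  x↔{f,u}

Registers:
  lower bound: {f,u,x} mutually conflict ⇒ χ ≥ 3
  3-colouring: c0={e,f}  c1={u}  c2={x}
  χ = 3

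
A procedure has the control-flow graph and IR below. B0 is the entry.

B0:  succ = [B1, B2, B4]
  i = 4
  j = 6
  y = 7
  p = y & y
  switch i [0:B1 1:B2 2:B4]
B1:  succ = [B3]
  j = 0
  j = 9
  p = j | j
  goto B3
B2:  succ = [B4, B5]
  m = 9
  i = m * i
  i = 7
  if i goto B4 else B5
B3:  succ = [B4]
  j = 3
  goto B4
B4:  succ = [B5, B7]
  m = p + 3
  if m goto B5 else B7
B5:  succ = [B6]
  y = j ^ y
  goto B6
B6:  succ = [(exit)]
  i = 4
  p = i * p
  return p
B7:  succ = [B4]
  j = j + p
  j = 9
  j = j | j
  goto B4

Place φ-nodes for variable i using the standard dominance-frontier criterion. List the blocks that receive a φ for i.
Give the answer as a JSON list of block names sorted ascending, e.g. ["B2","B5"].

Answer: ["B4", "B5"]

Working:
idom tree: B1←B0 B2←B0 B3←B1 B4←B0 B5←B0 B6←B5 B7←B4
Dom at joins:
  B4: preds {B0,B2,B3,B7}: {B0} ∩ {B0,B2} ∩ {B0,B1,B3} ∩ {B0,B4,B7} = {B0}; idom=B0
  B5: preds {B2,B4}: {B0,B2} ∩ {B0,B4} = {B0}; idom=B0

DF derivation:
  join B4 pred B0: · stop@B0
  join B4 pred B2: B2 stop@B0
  join B4 pred B3: B3→B1 stop@B0
  join B4 pred B7: B7→B4 stop@B0
  join B5 pred B2: B2 stop@B0
  join B5 pred B4: B4 stop@B0
  DF(B0)=∅
  DF(B1)={B4}
  DF(B2)={B4,B5}
  DF(B3)={B4}
  DF(B4)={B4,B5}
  DF(B5)=∅
  DF(B6)=∅
  DF(B7)={B4}

φ for i: defs {B0,B2,B6}
  DF⁺ = {B4,B5}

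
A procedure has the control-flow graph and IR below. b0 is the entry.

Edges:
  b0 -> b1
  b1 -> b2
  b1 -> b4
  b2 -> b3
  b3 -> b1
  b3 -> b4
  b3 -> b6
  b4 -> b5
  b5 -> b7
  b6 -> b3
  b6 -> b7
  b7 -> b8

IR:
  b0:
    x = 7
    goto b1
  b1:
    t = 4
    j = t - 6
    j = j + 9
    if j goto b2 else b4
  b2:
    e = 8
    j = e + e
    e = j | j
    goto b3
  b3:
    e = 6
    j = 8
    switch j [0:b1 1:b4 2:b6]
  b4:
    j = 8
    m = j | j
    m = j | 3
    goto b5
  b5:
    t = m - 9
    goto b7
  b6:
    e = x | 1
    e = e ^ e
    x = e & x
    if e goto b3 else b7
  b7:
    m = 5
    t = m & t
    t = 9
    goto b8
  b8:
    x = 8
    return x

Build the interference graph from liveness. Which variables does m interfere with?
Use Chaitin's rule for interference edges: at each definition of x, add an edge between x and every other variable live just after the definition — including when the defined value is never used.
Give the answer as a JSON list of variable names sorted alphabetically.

Per-block:
  b0: def={x} ue=∅
  b1: def={j,t} ue=∅
  b2: def={e,j} ue=∅
  b3: def={e,j} ue=∅
  b4: def={j,m} ue=∅
  b5: def={t} ue={m}
  b6: def={e,x} ue={x}
  b7: def={m,t} ue={t}
  b8: def={x} ue=∅

Live sets:
  b0 li=∅ lo={x}
  b1 li={x} lo={t,x}
  b2 li={t,x} lo={t,x}
  b3 li={t,x} lo={t,x}
  b4 li=∅ lo={m}
  b5 li={m} lo={t}
  b6 li={t,x} lo={t,x}
  b7 li={t} lo=∅
  b8 li=∅ lo=∅

Conflict graph:
  e — {t,x}
  j — {m,t,x}
  m — {j,t}
  t — {e,j,m,x}
  x — {e,j,t}

N(m) = ["j", "t"]

Answer: ["j", "t"]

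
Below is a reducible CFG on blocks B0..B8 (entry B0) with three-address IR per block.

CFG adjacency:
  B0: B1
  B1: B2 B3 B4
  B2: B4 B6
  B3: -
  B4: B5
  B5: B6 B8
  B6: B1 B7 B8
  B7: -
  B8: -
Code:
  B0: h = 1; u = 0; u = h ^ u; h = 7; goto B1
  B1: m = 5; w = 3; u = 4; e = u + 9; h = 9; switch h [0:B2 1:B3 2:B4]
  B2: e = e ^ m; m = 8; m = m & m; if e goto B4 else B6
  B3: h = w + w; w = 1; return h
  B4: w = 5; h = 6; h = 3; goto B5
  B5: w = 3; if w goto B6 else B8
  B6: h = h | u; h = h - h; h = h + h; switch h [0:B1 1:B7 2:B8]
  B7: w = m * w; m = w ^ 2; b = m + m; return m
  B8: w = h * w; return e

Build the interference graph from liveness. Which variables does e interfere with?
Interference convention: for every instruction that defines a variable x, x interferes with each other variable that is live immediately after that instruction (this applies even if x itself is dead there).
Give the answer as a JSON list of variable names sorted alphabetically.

Block summaries:
  B0: {h,u} / ∅
  B1: {e,h,m,u,w} / ∅
  B2: {e,m} / {e,m}
  B3: {h,w} / {w}
  B4: {h,w} / ∅
  B5: {w} / ∅
  B6: {h} / {h,u}
  B7: {b,m,w} / {m,w}
  B8: {w} / {e,h,w}

Liveness:
  B0: in=∅ out=∅
  B1: in=∅ out={e,h,m,u,w}
  B2: in={e,h,m,u,w} out={e,h,m,u,w}
  B3: in={w} out=∅
  B4: in={e,m,u} out={e,h,m,u}
  B5: in={e,h,m,u} out={e,h,m,u,w}
  B6: in={e,h,m,u,w} out={e,h,m,w}
  B7: in={m,w} out=∅
  B8: in={e,h,w} out=∅

Interference:
  b: {m}
  e: {h,m,u,w}
  h: {e,m,u,w}
  m: {b,e,h,u,w}
  u: {e,h,m,w}
  w: {e,h,m,u}

N(e) = ["h", "m", "u", "w"]

Answer: ["h", "m", "u", "w"]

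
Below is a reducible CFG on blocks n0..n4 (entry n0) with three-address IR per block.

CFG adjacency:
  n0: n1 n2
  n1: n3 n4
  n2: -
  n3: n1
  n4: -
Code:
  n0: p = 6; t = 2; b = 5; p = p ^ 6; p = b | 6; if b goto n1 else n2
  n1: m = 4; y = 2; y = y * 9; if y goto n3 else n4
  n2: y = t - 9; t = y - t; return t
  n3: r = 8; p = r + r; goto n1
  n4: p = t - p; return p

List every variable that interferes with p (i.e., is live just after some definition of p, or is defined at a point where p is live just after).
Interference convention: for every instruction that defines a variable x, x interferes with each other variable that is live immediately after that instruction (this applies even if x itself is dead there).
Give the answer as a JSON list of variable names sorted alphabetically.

Answer: ["b", "m", "t", "y"]

Derivation:
Block summaries:
  n0: def={b,p,t} ue=∅
  n1: def={m,y} ue=∅
  n2: def={t,y} ue={t}
  n3: def={p,r} ue=∅
  n4: def={p} ue={p,t}

Backward fixpoint:
  n0 li=∅ lo={p,t}
  n1 li={p,t} lo={p,t}
  n2 li={t} lo=∅
  n3 li={t} lo={p,t}
  n4 li={p,t} lo=∅

Conflict graph:
  b — {p,t}
  m — {p,t}
  p — {b,m,t,y}
  r — {t}
  t — {b,m,p,r,y}
  y — {p,t}

N(p) = ["b", "m", "t", "y"]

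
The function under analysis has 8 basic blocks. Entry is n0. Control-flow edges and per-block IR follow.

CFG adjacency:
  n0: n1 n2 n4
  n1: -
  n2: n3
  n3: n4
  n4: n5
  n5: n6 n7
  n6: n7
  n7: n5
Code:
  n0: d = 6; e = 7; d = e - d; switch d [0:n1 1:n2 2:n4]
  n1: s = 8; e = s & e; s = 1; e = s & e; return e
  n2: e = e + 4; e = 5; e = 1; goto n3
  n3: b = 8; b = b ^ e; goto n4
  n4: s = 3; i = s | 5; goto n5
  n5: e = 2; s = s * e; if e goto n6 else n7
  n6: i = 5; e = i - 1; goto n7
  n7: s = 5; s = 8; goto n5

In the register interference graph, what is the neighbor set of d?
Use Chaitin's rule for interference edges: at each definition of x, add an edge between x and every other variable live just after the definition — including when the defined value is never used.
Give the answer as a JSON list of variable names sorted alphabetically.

Per-block:
  n0: {d,e} / ∅
  n1: {e,s} / {e}
  n2: {e} / {e}
  n3: {b} / {e}
  n4: {i,s} / ∅
  n5: {e,s} / {s}
  n6: {e,i} / ∅
  n7: {s} / ∅

Backward fixpoint:
  n0: in=∅ out={e}
  n1: in={e} out=∅
  n2: in={e} out={e}
  n3: in={e} out=∅
  n4: in=∅ out={s}
  n5: in={s} out=∅
  n6: in=∅ out=∅
  n7: in=∅ out={s}

Interference:
  b — {e}
  d — {e}
  e — {b,d,s}
  i — {s}
  s — {e,i}

N(d) = ["e"]

Answer: ["e"]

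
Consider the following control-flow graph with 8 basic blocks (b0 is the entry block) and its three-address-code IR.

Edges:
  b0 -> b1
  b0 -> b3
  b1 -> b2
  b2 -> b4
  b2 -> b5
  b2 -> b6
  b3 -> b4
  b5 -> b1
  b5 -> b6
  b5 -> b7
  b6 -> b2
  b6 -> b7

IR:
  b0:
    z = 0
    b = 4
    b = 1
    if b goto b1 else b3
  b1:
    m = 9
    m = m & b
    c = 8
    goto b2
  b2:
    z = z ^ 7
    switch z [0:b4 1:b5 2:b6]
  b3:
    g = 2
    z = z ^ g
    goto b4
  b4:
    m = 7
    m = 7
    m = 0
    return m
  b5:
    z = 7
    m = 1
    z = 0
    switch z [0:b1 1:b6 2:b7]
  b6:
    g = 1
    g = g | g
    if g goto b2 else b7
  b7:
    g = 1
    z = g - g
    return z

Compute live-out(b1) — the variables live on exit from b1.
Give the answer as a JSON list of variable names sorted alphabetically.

def/use:
  b0: {b,z} / ∅
  b1: {c,m} / {b}
  b2: {z} / {z}
  b3: {g,z} / {z}
  b4: {m} / ∅
  b5: {m,z} / ∅
  b6: {g} / ∅
  b7: {g,z} / ∅

Backward fixpoint:
  b0 li=∅ lo={b,z}
  b1 li={b,z} lo={b,z}
  b2 li={b,z} lo={b,z}
  b3 li={z} lo=∅
  b4 li=∅ lo=∅
  b5 li={b} lo={b,z}
  b6 li={b,z} lo={b,z}
  b7 li=∅ lo=∅

live-out(b1) = ["b", "z"]

Answer: ["b", "z"]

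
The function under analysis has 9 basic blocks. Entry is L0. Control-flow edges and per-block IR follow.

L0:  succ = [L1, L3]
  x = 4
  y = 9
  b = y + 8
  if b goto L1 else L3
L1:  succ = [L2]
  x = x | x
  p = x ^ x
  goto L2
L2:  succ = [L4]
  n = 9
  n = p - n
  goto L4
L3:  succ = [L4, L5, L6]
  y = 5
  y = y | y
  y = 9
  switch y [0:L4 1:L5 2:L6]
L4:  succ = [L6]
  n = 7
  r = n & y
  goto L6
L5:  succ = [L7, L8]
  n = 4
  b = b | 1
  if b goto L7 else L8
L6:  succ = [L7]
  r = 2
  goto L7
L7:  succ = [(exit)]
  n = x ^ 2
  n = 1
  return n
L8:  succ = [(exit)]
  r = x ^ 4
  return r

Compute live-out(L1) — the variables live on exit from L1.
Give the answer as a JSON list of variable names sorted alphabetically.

Block summaries:
  L0: def={b,x,y} ue=∅
  L1: def={p,x} ue={x}
  L2: def={n} ue={p}
  L3: def={y} ue=∅
  L4: def={n,r} ue={y}
  L5: def={b,n} ue={b}
  L6: def={r} ue=∅
  L7: def={n} ue={x}
  L8: def={r} ue={x}

Backward fixpoint:
  L0: in=∅ out={b,x,y}
  L1: in={x,y} out={p,x,y}
  L2: in={p,x,y} out={x,y}
  L3: in={b,x} out={b,x,y}
  L4: in={x,y} out={x}
  L5: in={b,x} out={x}
  L6: in={x} out={x}
  L7: in={x} out=∅
  L8: in={x} out=∅

live-out(L1) = ["p", "x", "y"]

Answer: ["p", "x", "y"]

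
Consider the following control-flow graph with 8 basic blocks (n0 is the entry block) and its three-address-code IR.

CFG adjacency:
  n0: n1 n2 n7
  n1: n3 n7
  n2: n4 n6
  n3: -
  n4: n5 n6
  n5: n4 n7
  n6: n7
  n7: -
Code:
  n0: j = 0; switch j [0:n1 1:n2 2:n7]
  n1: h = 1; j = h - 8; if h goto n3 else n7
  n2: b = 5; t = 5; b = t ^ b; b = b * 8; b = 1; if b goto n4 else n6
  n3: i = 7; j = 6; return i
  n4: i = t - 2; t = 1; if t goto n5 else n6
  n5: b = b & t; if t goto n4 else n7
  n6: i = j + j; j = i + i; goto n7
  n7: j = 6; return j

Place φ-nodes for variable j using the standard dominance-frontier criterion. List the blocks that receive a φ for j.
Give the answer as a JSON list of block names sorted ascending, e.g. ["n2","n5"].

Answer: ["n7"]

Working:
idom tree: n1←n0 n2←n0 n3←n1 n4←n2 n5←n4 n6←n2 n7←n0
Dom at joins:
  n4: preds {n2,n5}: {n0,n2} ∩ {n0,n2,n4,n5} = {n0,n2}; idom=n2
  n6: preds {n2,n4}: {n0,n2} ∩ {n0,n2,n4} = {n0,n2}; idom=n2
  n7: preds {n0,n1,n5,n6}: {n0} ∩ {n0,n1} ∩ {n0,n2,n4,n5} ∩ {n0,n2,n6} = {n0}; idom=n0

DF walk-up:
  n4←n2: walk · to n2
  n4←n5: walk n5→n4 to n2
  n6←n2: walk · to n2
  n6←n4: walk n4 to n2
  n7←n0: walk · to n0
  n7←n1: walk n1 to n0
  n7←n5: walk n5→n4→n2 to n0
  n7←n6: walk n6→n2 to n0
  DF(n0)=∅
  DF(n1)={n7}
  DF(n2)={n7}
  DF(n3)=∅
  DF(n4)={n4,n6,n7}
  DF(n5)={n4,n7}
  DF(n6)={n7}
  DF(n7)=∅

φ for j: defs {n0,n1,n3,n6,n7}
  DF⁺ = {n7}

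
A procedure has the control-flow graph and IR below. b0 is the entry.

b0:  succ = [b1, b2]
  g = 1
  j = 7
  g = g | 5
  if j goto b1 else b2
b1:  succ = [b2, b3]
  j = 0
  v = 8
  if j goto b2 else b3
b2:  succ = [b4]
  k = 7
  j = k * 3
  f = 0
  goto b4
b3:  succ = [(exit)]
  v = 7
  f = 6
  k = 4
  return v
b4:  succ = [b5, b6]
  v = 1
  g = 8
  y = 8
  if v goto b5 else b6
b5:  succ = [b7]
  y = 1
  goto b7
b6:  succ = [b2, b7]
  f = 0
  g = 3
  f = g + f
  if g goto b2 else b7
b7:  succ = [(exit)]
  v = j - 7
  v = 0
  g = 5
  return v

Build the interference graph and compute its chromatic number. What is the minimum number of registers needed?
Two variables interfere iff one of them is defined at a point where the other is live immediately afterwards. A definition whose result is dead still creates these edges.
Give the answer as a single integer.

Block summaries:
  b0: {g,j} / ∅
  b1: {j,v} / ∅
  b2: {f,j,k} / ∅
  b3: {f,k,v} / ∅
  b4: {g,v,y} / ∅
  b5: {y} / ∅
  b6: {f,g} / ∅
  b7: {g,v} / {j}

Liveness:
  b0: in=∅ out=∅
  b1: in=∅ out=∅
  b2: in=∅ out={j}
  b3: in=∅ out=∅
  b4: in={j} out={j}
  b5: in={j} out={j}
  b6: in={j} out={j}
  b7: in={j} out=∅

Conflict graph:
  f — {g,j,v}
  g — {f,j,v}
  j — {f,g,v,y}
  k — {v}
  v — {f,g,j,k,y}
  y — {j,v}

Registers:
  {f,g,j,v} pairwise interfere (4-clique) ⇒ χ ≥ 4
  assign f→R2 g→R3 j→R1 k→R1 v→R0 y→R2 — no edge inside a register ⇒ χ ≤ 4
  χ = 4

Answer: 4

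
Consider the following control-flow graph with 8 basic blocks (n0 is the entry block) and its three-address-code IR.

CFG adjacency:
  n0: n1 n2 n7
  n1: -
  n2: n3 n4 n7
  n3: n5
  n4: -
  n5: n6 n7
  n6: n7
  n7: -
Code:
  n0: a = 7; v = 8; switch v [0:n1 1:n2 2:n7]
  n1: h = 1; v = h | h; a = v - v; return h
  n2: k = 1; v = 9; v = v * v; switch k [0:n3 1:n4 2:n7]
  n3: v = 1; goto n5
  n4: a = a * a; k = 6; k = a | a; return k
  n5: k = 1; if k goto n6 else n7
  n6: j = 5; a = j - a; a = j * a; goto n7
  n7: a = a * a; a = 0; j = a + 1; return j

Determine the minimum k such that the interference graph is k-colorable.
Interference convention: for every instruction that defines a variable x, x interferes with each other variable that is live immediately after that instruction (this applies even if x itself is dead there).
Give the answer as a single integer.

Block summaries:
  n0 def {a,v} use ∅
  n1 def {a,h,v} use ∅
  n2 def {k,v} use ∅
  n3 def {v} use ∅
  n4 def {a,k} use {a}
  n5 def {k} use ∅
  n6 def {a,j} use {a}
  n7 def {a,j} use {a}

Backward fixpoint:
  live n0: ∅→{a}
  live n1: ∅→∅
  live n2: {a}→{a}
  live n3: {a}→{a}
  live n4: {a}→∅
  live n5: {a}→{a}
  live n6: {a}→{a}
  live n7: {a}→∅

Interfere edges:
  a↔{h,j,k,v}
  h↔{a,v}
  j↔{a}
  k↔{a,v}
  v↔{a,h,k}

Colouring:
  lower bound: {a,h,v} mutually conflict ⇒ χ ≥ 3
  assign a→r0 h→r2 j→r1 k→r2 v→r1 — no edge inside a register ⇒ χ ≤ 3
  χ = 3

Answer: 3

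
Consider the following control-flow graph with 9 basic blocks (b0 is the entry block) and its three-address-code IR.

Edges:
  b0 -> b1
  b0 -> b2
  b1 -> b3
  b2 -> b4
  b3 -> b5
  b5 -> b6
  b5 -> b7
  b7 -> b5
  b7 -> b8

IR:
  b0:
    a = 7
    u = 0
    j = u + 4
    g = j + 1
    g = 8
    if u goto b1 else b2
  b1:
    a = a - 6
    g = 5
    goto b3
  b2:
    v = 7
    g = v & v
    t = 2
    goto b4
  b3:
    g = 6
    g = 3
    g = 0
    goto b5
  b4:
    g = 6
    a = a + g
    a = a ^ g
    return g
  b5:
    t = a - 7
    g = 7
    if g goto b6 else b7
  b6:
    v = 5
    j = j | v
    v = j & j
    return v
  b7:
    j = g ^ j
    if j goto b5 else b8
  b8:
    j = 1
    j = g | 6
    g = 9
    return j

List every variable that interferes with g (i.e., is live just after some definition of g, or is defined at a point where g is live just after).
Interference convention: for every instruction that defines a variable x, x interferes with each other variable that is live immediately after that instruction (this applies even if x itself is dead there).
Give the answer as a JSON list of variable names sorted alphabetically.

Answer: ["a", "j", "u"]

Working:
def/use:
  b0 def {a,g,j,u} use ∅
  b1 def {a,g} use {a}
  b2 def {g,t,v} use ∅
  b3 def {g} use ∅
  b4 def {a,g} use {a}
  b5 def {g,t} use {a}
  b6 def {j,v} use {j}
  b7 def {j} use {g,j}
  b8 def {g,j} use {g}

Live sets:
  live b0: ∅→{a,j}
  live b1: {a,j}→{a,j}
  live b2: {a}→{a}
  live b3: {a,j}→{a,j}
  live b4: {a}→∅
  live b5: {a,j}→{a,g,j}
  live b6: {j}→∅
  live b7: {a,g,j}→{a,g,j}
  live b8: {g}→∅

Conflict graph:
  a: {g,j,t,u,v}
  g: {a,j,u}
  j: {a,g,t,u,v}
  t: {a,j}
  u: {a,g,j}
  v: {a,j}

N(g) = ["a", "j", "u"]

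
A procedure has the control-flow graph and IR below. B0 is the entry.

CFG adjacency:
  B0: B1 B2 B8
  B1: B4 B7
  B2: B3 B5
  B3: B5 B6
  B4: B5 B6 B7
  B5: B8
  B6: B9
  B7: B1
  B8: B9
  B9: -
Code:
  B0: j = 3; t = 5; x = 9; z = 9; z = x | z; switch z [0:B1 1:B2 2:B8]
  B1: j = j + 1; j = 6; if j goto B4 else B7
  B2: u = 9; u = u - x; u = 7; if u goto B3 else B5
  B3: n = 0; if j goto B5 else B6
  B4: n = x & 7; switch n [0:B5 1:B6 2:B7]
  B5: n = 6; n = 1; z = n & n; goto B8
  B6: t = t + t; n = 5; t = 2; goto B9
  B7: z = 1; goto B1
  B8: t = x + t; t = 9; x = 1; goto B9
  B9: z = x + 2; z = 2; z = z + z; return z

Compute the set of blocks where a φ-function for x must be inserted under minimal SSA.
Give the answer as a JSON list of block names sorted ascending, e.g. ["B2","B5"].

idom tree: B1←B0 B2←B0 B3←B2 B4←B1 B5←B0 B6←B0 B7←B1 B8←B0 B9←B0
Join-block Dom:
  B1: preds {B0,B7}: {B0} ∩ {B0,B1,B7} = {B0}; idom=B0
  B5: preds {B2,B3,B4}: {B0,B2} ∩ {B0,B2,B3} ∩ {B0,B1,B4} = {B0}; idom=B0
  B6: preds {B3,B4}: {B0,B2,B3} ∩ {B0,B1,B4} = {B0}; idom=B0
  B7: preds {B1,B4}: {B0,B1} ∩ {B0,B1,B4} = {B0,B1}; idom=B1
  B8: preds {B0,B5}: {B0} ∩ {B0,B5} = {B0}; idom=B0
  B9: preds {B6,B8}: {B0,B6} ∩ {B0,B8} = {B0}; idom=B0

DF derivation:
  B1←B0: walk · to B0
  B1←B7: walk B7→B1 to B0
  B5←B2: walk B2 to B0
  B5←B3: walk B3→B2 to B0
  B5←B4: walk B4→B1 to B0
  B6←B3: walk B3→B2 to B0
  B6←B4: walk B4→B1 to B0
  B7←B1: walk · to B1
  B7←B4: walk B4 to B1
  B8←B0: walk · to B0
  B8←B5: walk B5 to B0
  B9←B6: walk B6 to B0
  B9←B8: walk B8 to B0
  B0: DF=∅
  B1: DF={B1,B5,B6}
  B2: DF={B5,B6}
  B3: DF={B5,B6}
  B4: DF={B5,B6,B7}
  B5: DF={B8}
  B6: DF={B9}
  B7: DF={B1}
  B8: DF={B9}
  B9: DF=∅

φ for x: defs {B0,B8}
  DF⁺ = {B9}

Answer: ["B9"]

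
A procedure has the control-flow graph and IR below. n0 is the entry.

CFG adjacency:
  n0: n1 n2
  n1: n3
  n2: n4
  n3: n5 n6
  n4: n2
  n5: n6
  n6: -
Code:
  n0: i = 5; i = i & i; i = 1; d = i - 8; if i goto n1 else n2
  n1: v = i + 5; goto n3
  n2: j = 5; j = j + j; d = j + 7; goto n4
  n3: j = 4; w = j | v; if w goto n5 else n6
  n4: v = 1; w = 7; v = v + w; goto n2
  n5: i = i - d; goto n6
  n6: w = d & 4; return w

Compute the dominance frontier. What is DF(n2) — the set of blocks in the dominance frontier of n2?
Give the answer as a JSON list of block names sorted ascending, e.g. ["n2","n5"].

idom tree: n1←n0 n2←n0 n3←n1 n4←n2 n5←n3 n6←n3
Dom∩ at merges:
  n2: preds {n0,n4}: {n0} ∩ {n0,n2,n4} = {n0}; idom=n0
  n6: preds {n3,n5}: {n0,n1,n3} ∩ {n0,n1,n3,n5} = {n0,n1,n3}; idom=n3

Frontier:
  join n2 pred n0: · stop@n0
  join n2 pred n4: n4→n2 stop@n0
  join n6 pred n3: · stop@n3
  join n6 pred n5: n5 stop@n3
  n0 → ∅
  n1 → ∅
  n2 → {n2}
  n3 → ∅
  n4 → {n2}
  n5 → {n6}
  n6 → ∅

DF(n2) = ["n2"]

Answer: ["n2"]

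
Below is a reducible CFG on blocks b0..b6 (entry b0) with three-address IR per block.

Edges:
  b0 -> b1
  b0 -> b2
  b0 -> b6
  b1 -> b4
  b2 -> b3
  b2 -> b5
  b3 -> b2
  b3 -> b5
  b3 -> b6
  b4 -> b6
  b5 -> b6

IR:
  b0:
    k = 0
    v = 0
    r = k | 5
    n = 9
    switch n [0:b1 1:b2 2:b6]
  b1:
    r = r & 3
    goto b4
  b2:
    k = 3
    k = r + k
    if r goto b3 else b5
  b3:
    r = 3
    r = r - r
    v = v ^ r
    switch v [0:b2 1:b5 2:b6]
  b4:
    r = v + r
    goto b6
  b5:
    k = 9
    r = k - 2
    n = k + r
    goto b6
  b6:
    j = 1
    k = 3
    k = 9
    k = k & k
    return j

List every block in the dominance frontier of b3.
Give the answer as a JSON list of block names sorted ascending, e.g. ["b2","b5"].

idom tree: b1←b0 b2←b0 b3←b2 b4←b1 b5←b2 b6←b0
Join-block Dom:
  b2: preds {b0,b3}: {b0} ∩ {b0,b2,b3} = {b0}; idom=b0
  b5: preds {b2,b3}: {b0,b2} ∩ {b0,b2,b3} = {b0,b2}; idom=b2
  b6: preds {b0,b3,b4,b5}: {b0} ∩ {b0,b2,b3} ∩ {b0,b1,b4} ∩ {b0,b2,b5} = {b0}; idom=b0

DF walk-up:
  b2←b0: walk · to b0
  b2←b3: walk b3→b2 to b0
  b5←b2: walk · to b2
  b5←b3: walk b3 to b2
  b6←b0: walk · to b0
  b6←b3: walk b3→b2 to b0
  b6←b4: walk b4→b1 to b0
  b6←b5: walk b5→b2 to b0
  b0 → ∅
  b1 → {b6}
  b2 → {b2,b6}
  b3 → {b2,b5,b6}
  b4 → {b6}
  b5 → {b6}
  b6 → ∅

DF(b3) = ["b2", "b5", "b6"]

Answer: ["b2", "b5", "b6"]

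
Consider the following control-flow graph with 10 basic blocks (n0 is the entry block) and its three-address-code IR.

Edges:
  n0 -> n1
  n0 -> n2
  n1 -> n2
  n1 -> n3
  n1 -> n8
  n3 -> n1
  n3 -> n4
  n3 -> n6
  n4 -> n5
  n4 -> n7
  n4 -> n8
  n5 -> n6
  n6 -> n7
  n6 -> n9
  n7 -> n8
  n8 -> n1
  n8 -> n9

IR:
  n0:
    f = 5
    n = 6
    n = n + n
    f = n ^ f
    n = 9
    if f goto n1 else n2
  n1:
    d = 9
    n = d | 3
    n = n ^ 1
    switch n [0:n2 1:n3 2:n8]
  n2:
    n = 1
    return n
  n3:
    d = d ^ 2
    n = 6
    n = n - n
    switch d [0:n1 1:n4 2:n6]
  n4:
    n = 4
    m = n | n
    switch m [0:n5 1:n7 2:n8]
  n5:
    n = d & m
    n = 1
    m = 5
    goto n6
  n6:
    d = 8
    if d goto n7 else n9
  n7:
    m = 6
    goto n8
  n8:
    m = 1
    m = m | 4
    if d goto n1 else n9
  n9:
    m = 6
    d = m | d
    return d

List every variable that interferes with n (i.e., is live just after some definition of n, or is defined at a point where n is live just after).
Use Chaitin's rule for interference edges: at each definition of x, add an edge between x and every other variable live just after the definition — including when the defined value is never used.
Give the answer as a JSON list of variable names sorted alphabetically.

Answer: ["d", "f"]

Analysis:
def/use:
  n0: def={f,n} ue=∅
  n1: def={d,n} ue=∅
  n2: def={n} ue=∅
  n3: def={d,n} ue={d}
  n4: def={m,n} ue=∅
  n5: def={m,n} ue={d,m}
  n6: def={d} ue=∅
  n7: def={m} ue=∅
  n8: def={m} ue={d}
  n9: def={d,m} ue={d}

Backward fixpoint:
  n0 li=∅ lo=∅
  n1 li=∅ lo={d}
  n2 li=∅ lo=∅
  n3 li={d} lo={d}
  n4 li={d} lo={d,m}
  n5 li={d,m} lo=∅
  n6 li=∅ lo={d}
  n7 li={d} lo={d}
  n8 li={d} lo={d}
  n9 li={d} lo=∅

Interference:
  d — {m,n}
  f — {n}
  m — {d}
  n — {d,f}

N(n) = ["d", "f"]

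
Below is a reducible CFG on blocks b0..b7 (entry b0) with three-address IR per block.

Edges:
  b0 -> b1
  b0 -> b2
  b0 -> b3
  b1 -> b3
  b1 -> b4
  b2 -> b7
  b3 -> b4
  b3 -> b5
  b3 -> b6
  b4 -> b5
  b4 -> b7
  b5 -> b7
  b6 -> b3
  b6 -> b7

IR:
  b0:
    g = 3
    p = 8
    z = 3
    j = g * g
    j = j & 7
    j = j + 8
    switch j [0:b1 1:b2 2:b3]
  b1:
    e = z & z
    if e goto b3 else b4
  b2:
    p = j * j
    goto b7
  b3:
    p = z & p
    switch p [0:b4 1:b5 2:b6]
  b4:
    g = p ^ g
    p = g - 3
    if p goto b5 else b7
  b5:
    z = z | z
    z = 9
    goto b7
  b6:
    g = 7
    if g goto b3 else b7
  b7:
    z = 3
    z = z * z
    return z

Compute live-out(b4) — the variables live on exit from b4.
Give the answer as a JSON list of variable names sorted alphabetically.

Answer: ["z"]

Analysis:
Block summaries:
  b0 def {g,j,p,z} use ∅
  b1 def {e} use {z}
  b2 def {p} use {j}
  b3 def {p} use {p,z}
  b4 def {g,p} use {g,p}
  b5 def {z} use {z}
  b6 def {g} use ∅
  b7 def {z} use ∅

Live sets:
  b0 li=∅ lo={g,j,p,z}
  b1 li={g,p,z} lo={g,p,z}
  b2 li={j} lo=∅
  b3 li={g,p,z} lo={g,p,z}
  b4 li={g,p,z} lo={z}
  b5 li={z} lo=∅
  b6 li={p,z} lo={g,p,z}
  b7 li=∅ lo=∅

live-out(b4) = ["z"]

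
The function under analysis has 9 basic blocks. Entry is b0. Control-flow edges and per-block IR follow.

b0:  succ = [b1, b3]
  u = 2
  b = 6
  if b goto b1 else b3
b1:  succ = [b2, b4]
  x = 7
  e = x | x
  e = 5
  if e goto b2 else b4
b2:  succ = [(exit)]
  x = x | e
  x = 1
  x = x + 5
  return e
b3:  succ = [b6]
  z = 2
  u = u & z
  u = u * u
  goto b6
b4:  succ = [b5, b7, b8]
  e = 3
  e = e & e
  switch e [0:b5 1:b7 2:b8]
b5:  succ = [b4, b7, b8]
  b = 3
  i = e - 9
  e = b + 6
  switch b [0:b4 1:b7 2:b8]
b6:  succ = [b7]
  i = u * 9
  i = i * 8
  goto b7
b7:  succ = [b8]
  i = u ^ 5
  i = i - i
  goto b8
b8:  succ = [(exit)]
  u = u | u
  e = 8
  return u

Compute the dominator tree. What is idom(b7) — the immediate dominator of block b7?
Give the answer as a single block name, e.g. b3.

Answer: b0

Derivation:
idom tree: b1←b0 b2←b1 b3←b0 b4←b1 b5←b4 b6←b3 b7←b0 b8←b0
Dom∩ at merges:
  b4: preds {b1,b5}: {b0,b1} ∩ {b0,b1,b4,b5} = {b0,b1}; idom=b1
  b7: preds {b4,b5,b6}: {b0,b1,b4} ∩ {b0,b1,b4,b5} ∩ {b0,b3,b6} = {b0}; idom=b0
  b8: preds {b4,b5,b7}: {b0,b1,b4} ∩ {b0,b1,b4,b5} ∩ {b0,b7} = {b0}; idom=b0

idom(b7) = b0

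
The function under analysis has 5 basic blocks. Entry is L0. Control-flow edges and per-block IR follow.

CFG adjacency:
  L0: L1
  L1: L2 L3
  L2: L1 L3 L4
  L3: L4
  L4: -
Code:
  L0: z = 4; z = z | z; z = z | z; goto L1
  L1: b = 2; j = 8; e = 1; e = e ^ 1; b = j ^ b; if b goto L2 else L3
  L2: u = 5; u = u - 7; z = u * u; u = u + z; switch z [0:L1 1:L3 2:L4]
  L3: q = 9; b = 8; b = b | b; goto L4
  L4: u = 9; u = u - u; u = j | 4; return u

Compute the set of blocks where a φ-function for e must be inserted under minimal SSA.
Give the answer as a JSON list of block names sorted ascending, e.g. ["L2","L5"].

Answer: ["L1"]

Analysis:
idom tree: L1←L0 L2←L1 L3←L1 L4←L1
Join-block Dom:
  L1: preds {L0,L2}: {L0} ∩ {L0,L1,L2} = {L0}; idom=L0
  L3: preds {L1,L2}: {L0,L1} ∩ {L0,L1,L2} = {L0,L1}; idom=L1
  L4: preds {L2,L3}: {L0,L1,L2} ∩ {L0,L1,L3} = {L0,L1}; idom=L1

DF derivation:
  L1←L0: walk · to L0
  L1←L2: walk L2→L1 to L0
  L3←L1: walk · to L1
  L3←L2: walk L2 to L1
  L4←L2: walk L2 to L1
  L4←L3: walk L3 to L1
  L0 → ∅
  L1 → {L1}
  L2 → {L1,L3,L4}
  L3 → {L4}
  L4 → ∅

φ for e: defs {L1}
  DF⁺ = {L1}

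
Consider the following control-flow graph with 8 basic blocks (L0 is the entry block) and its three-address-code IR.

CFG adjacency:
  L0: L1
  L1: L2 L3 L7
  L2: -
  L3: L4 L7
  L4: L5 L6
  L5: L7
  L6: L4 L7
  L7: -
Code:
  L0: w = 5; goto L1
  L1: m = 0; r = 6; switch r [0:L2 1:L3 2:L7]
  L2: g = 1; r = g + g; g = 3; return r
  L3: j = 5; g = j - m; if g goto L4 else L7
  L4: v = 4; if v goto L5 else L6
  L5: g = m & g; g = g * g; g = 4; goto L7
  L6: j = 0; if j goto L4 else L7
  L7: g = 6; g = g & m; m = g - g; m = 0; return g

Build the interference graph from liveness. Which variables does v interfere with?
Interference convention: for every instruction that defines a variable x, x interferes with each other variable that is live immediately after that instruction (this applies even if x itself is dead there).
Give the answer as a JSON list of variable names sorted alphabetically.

def/use:
  L0 def {w} use ∅
  L1 def {m,r} use ∅
  L2 def {g,r} use ∅
  L3 def {g,j} use {m}
  L4 def {v} use ∅
  L5 def {g} use {g,m}
  L6 def {j} use ∅
  L7 def {g,m} use {m}

Backward fixpoint:
  live L0: ∅→∅
  live L1: ∅→{m}
  live L2: ∅→∅
  live L3: {m}→{g,m}
  live L4: {g,m}→{g,m}
  live L5: {g,m}→{m}
  live L6: {g,m}→{g,m}
  live L7: {m}→∅

Interference:
  g↔{j,m,r,v}
  j↔{g,m}
  m↔{g,j,r,v}
  r↔{g,m}
  v↔{g,m}
  w↔∅

N(v) = ["g", "m"]

Answer: ["g", "m"]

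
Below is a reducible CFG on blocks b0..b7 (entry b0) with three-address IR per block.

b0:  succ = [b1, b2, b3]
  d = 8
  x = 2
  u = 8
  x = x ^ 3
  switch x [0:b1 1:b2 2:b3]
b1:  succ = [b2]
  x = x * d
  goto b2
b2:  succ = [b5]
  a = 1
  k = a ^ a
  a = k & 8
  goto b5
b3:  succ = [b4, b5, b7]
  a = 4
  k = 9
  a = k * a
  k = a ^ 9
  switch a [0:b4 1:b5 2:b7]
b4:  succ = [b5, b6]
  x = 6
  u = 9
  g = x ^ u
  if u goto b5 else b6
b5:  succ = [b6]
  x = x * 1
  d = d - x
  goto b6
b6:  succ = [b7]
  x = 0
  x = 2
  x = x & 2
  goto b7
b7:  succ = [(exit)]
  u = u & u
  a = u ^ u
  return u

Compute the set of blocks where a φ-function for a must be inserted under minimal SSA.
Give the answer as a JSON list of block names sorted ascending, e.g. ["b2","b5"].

idom tree: b1←b0 b2←b0 b3←b0 b4←b3 b5←b0 b6←b0 b7←b0
Dom at joins:
  b2: preds {b0,b1}: {b0} ∩ {b0,b1} = {b0}; idom=b0
  b5: preds {b2,b3,b4}: {b0,b2} ∩ {b0,b3} ∩ {b0,b3,b4} = {b0}; idom=b0
  b6: preds {b4,b5}: {b0,b3,b4} ∩ {b0,b5} = {b0}; idom=b0
  b7: preds {b3,b6}: {b0,b3} ∩ {b0,b6} = {b0}; idom=b0

DF derivation:
  b2←b0: walk · to b0
  b2←b1: walk b1 to b0
  b5←b2: walk b2 to b0
  b5←b3: walk b3 to b0
  b5←b4: walk b4→b3 to b0
  b6←b4: walk b4→b3 to b0
  b6←b5: walk b5 to b0
  b7←b3: walk b3 to b0
  b7←b6: walk b6 to b0
  b0: DF=∅
  b1: DF={b2}
  b2: DF={b5}
  b3: DF={b5,b6,b7}
  b4: DF={b5,b6}
  b5: DF={b6}
  b6: DF={b7}
  b7: DF=∅

φ for a: defs {b2,b3,b7}
  DF⁺ = {b5,b6,b7}

Answer: ["b5", "b6", "b7"]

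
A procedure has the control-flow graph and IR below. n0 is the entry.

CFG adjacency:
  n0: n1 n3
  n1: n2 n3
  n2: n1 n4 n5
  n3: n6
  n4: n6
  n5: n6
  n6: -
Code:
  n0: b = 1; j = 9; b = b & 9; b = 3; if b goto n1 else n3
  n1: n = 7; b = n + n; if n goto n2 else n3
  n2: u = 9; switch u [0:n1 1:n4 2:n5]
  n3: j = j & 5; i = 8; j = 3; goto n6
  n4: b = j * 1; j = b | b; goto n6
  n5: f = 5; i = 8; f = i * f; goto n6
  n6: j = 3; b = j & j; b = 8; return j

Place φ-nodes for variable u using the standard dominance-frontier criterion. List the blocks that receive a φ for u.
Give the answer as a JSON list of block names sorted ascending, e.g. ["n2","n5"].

Answer: ["n1", "n3", "n6"]

Analysis:
idom tree: n1←n0 n2←n1 n3←n0 n4←n2 n5←n2 n6←n0
Join-block Dom:
  n1: preds {n0,n2}: {n0} ∩ {n0,n1,n2} = {n0}; idom=n0
  n3: preds {n0,n1}: {n0} ∩ {n0,n1} = {n0}; idom=n0
  n6: preds {n3,n4,n5}: {n0,n3} ∩ {n0,n1,n2,n4} ∩ {n0,n1,n2,n5} = {n0}; idom=n0

DF walk-up:
  join n1 pred n0: · stop@n0
  join n1 pred n2: n2→n1 stop@n0
  join n3 pred n0: · stop@n0
  join n3 pred n1: n1 stop@n0
  join n6 pred n3: n3 stop@n0
  join n6 pred n4: n4→n2→n1 stop@n0
  join n6 pred n5: n5→n2→n1 stop@n0
  DF(n0)=∅
  DF(n1)={n1,n3,n6}
  DF(n2)={n1,n6}
  DF(n3)={n6}
  DF(n4)={n6}
  DF(n5)={n6}
  DF(n6)=∅

φ for u: defs {n2}
  DF⁺ = {n1,n3,n6}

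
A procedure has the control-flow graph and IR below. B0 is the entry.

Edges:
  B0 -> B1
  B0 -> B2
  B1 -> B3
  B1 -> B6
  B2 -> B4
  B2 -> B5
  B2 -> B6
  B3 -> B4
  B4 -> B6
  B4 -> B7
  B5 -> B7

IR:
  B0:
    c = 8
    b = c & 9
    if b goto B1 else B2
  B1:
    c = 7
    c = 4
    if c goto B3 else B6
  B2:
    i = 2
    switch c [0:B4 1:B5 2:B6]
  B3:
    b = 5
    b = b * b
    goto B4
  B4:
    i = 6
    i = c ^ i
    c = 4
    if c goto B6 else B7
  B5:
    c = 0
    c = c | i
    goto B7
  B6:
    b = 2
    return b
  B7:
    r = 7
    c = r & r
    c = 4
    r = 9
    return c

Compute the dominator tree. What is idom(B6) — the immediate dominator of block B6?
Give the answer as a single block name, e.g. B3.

idom tree: B1←B0 B2←B0 B3←B1 B4←B0 B5←B2 B6←B0 B7←B0
Join-block Dom:
  B4: preds {B2,B3}: {B0,B2} ∩ {B0,B1,B3} = {B0}; idom=B0
  B6: preds {B1,B2,B4}: {B0,B1} ∩ {B0,B2} ∩ {B0,B4} = {B0}; idom=B0
  B7: preds {B4,B5}: {B0,B4} ∩ {B0,B2,B5} = {B0}; idom=B0

idom(B6) = B0

Answer: B0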